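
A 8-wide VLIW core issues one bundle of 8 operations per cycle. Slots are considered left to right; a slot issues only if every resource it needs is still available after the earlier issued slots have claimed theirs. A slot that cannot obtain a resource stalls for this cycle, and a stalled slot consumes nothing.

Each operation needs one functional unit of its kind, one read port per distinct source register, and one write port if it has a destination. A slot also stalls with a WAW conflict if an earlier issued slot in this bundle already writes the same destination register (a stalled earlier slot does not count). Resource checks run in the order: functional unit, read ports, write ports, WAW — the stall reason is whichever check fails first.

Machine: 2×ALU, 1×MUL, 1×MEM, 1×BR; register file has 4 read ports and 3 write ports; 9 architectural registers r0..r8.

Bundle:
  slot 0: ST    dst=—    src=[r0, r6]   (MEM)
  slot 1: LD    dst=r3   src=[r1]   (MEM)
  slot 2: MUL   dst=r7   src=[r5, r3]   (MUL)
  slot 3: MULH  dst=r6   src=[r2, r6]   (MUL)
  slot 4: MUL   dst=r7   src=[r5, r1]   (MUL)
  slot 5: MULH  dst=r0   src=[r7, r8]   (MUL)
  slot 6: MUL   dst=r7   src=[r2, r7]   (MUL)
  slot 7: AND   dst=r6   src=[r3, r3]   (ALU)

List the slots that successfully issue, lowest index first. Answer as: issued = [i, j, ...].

  0. MEM ⇒ go  {2A/1Mu/0Ld/1B | 2r 3w}
  1. MEM→r3 ⇒ no(FU)  {2A/1Mu/0Ld/1B | 2r 3w}
  2. MUL→r7 ⇒ go  {2A/0Mu/0Ld/1B | 0r 2w}
  3. MUL→r6 ⇒ no(FU)  {2A/0Mu/0Ld/1B | 0r 2w}
  4. MUL→r7 ⇒ no(FU)  {2A/0Mu/0Ld/1B | 0r 2w}
  5. MUL→r0 ⇒ no(FU)  {2A/0Mu/0Ld/1B | 0r 2w}
  6. MUL→r7 ⇒ no(FU)  {2A/0Mu/0Ld/1B | 0r 2w}
  7. ALU→r6 ⇒ no(RD_PORT)  {2A/0Mu/0Ld/1B | 0r 2w}

issued = [0, 2]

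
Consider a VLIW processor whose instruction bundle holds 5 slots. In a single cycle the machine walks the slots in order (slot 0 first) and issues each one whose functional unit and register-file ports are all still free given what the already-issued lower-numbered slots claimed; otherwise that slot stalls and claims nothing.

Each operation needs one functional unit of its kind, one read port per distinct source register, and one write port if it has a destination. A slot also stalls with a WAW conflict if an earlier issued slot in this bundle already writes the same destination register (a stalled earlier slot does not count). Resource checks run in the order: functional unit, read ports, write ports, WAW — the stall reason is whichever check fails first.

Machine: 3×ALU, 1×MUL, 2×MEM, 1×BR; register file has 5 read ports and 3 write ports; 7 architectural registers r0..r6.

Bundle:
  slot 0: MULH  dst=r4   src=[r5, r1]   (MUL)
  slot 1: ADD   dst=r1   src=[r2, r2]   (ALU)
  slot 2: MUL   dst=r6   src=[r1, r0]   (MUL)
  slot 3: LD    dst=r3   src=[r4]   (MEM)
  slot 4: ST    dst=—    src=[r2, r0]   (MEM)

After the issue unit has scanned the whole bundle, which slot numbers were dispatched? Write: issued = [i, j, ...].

issued = [0, 1, 3]

slot 0 (MUL): ISSUE — free A3,Mu0,Ld2,B1 rp3 wp2
slot 1 (ALU): ISSUE — free A2,Mu0,Ld2,B1 rp2 wp1
slot 2 (MUL): stall FU — free A2,Mu0,Ld2,B1 rp2 wp1
slot 3 (MEM): ISSUE — free A2,Mu0,Ld1,B1 rp1 wp0
slot 4 (MEM): stall RD_PORT — free A2,Mu0,Ld1,B1 rp1 wp0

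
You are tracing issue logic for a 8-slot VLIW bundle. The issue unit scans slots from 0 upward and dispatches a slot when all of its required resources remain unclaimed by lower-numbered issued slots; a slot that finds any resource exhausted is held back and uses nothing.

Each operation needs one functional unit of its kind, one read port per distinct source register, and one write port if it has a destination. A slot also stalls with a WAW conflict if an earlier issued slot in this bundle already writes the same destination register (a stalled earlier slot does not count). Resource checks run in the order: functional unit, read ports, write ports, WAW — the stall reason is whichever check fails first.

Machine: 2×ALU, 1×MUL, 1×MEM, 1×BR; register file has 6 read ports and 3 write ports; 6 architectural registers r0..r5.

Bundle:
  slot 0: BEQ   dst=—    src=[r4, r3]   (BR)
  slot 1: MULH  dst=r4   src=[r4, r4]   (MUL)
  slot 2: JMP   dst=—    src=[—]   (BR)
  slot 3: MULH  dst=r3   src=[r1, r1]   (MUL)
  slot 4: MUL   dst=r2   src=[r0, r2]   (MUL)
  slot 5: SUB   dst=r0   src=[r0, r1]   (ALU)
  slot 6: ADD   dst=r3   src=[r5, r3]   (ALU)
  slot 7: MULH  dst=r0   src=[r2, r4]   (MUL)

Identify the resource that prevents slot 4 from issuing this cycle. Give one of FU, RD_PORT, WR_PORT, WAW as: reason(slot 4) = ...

reason(slot 4) = FU

slot 0 (BR): ISSUE — free A2,Mu1,Ld1,B0 rp4 wp3
slot 1 (MUL): ISSUE — free A2,Mu0,Ld1,B0 rp3 wp2
slot 2 (BR): stall FU — free A2,Mu0,Ld1,B0 rp3 wp2
slot 3 (MUL): stall FU — free A2,Mu0,Ld1,B0 rp3 wp2
slot 4 (MUL): stall FU — free A2,Mu0,Ld1,B0 rp3 wp2
slot 5 (ALU): ISSUE — free A1,Mu0,Ld1,B0 rp1 wp1
slot 6 (ALU): stall RD_PORT — free A1,Mu0,Ld1,B0 rp1 wp1
slot 7 (MUL): stall FU — free A1,Mu0,Ld1,B0 rp1 wp1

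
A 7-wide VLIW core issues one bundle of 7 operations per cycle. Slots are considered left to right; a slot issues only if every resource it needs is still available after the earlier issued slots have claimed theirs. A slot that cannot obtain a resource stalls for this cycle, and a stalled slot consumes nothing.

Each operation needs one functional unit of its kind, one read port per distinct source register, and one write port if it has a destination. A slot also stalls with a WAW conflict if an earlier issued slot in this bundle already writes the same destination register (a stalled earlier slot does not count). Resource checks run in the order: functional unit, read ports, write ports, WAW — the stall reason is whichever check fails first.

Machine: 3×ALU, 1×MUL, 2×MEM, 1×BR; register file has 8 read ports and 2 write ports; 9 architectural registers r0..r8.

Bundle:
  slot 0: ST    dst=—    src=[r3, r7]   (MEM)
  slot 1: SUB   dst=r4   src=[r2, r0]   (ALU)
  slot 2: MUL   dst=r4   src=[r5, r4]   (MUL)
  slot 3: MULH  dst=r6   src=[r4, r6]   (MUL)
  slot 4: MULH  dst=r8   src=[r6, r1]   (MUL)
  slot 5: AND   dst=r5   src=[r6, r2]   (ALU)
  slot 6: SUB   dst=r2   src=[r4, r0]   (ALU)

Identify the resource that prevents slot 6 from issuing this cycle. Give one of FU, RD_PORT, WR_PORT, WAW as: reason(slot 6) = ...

#0 MEM src=r3,r7 dispatched  <A:3 Mu:1 Ld:1 B:1 rd:6 wr:2>
#1 ALU src=r2,r0 dispatched  <A:2 Mu:1 Ld:1 B:1 rd:4 wr:1>
#2 MUL src=r5,r4 held:WAW  <A:2 Mu:1 Ld:1 B:1 rd:4 wr:1>
#3 MUL src=r4,r6 dispatched  <A:2 Mu:0 Ld:1 B:1 rd:2 wr:0>
#4 MUL src=r6,r1 held:FU  <A:2 Mu:0 Ld:1 B:1 rd:2 wr:0>
#5 ALU src=r6,r2 held:WR_PORT  <A:2 Mu:0 Ld:1 B:1 rd:2 wr:0>
#6 ALU src=r4,r0 held:WR_PORT  <A:2 Mu:0 Ld:1 B:1 rd:2 wr:0>

reason(slot 6) = WR_PORT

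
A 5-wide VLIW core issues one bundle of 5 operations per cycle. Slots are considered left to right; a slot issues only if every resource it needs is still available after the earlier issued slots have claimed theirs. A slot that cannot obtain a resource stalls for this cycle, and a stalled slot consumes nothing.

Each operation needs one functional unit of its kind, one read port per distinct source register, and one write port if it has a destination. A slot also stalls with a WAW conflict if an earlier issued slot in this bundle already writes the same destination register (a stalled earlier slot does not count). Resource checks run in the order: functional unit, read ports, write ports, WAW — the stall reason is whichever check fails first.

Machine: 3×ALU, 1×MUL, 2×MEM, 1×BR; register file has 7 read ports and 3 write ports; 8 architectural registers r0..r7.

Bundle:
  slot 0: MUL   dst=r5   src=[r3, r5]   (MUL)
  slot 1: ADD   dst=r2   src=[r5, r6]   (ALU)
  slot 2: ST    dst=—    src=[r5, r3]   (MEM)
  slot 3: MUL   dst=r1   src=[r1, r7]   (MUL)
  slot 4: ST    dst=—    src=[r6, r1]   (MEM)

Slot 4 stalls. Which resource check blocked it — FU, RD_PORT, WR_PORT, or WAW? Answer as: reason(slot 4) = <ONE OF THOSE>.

#0 MUL src=r3,r5 dispatched  <A:3 Mu:0 Ld:2 B:1 rd:5 wr:2>
#1 ALU src=r5,r6 dispatched  <A:2 Mu:0 Ld:2 B:1 rd:3 wr:1>
#2 MEM src=r5,r3 dispatched  <A:2 Mu:0 Ld:1 B:1 rd:1 wr:1>
#3 MUL src=r1,r7 held:FU  <A:2 Mu:0 Ld:1 B:1 rd:1 wr:1>
#4 MEM src=r6,r1 held:RD_PORT  <A:2 Mu:0 Ld:1 B:1 rd:1 wr:1>

reason(slot 4) = RD_PORT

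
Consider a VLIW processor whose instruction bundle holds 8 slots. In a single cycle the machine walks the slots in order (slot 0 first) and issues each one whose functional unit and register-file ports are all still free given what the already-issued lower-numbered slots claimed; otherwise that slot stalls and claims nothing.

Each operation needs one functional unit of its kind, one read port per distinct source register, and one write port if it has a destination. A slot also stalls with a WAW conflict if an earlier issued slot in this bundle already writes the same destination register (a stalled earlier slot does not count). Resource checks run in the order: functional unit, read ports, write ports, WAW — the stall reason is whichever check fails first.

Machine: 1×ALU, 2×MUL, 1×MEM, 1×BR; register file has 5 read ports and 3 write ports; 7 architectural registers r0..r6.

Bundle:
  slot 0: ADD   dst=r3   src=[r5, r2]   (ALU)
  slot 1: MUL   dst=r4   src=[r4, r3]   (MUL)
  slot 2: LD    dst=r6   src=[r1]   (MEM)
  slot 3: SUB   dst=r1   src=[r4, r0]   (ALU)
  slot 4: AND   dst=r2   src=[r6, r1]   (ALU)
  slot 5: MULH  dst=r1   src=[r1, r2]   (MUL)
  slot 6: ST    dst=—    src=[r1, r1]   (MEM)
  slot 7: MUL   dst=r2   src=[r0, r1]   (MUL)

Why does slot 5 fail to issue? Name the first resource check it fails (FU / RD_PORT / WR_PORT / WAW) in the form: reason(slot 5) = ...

slot 0 (ALU): ISSUE — free A0,Mu2,Ld1,B1 rp3 wp2
slot 1 (MUL): ISSUE — free A0,Mu1,Ld1,B1 rp1 wp1
slot 2 (MEM): ISSUE — free A0,Mu1,Ld0,B1 rp0 wp0
slot 3 (ALU): stall FU — free A0,Mu1,Ld0,B1 rp0 wp0
slot 4 (ALU): stall FU — free A0,Mu1,Ld0,B1 rp0 wp0
slot 5 (MUL): stall RD_PORT — free A0,Mu1,Ld0,B1 rp0 wp0
slot 6 (MEM): stall FU — free A0,Mu1,Ld0,B1 rp0 wp0
slot 7 (MUL): stall RD_PORT — free A0,Mu1,Ld0,B1 rp0 wp0

reason(slot 5) = RD_PORT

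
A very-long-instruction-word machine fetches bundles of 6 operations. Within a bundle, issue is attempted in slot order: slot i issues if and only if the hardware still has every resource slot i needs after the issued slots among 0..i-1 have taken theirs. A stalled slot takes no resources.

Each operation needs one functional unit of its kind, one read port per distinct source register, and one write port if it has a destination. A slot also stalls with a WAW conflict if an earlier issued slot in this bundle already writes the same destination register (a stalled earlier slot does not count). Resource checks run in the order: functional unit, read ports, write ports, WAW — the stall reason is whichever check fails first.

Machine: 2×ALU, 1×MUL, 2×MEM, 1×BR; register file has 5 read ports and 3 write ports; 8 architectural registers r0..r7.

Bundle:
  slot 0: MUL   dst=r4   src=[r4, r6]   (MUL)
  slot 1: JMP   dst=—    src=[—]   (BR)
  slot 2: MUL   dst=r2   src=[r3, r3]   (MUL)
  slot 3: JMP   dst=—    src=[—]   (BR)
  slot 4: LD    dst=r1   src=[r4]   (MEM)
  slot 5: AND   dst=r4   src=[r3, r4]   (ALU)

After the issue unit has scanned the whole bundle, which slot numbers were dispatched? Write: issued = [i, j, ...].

issued = [0, 1, 4]

[0] MUL needs rd=2 wr=1: ok; after: ALU=2 MUL=0 MEM=2 BR=1, R=3, W=2
[1] BR needs rd=0 wr=0: ok; after: ALU=2 MUL=0 MEM=2 BR=0, R=3, W=2
[2] MUL needs rd=1 wr=1: FU; after: ALU=2 MUL=0 MEM=2 BR=0, R=3, W=2
[3] BR needs rd=0 wr=0: FU; after: ALU=2 MUL=0 MEM=2 BR=0, R=3, W=2
[4] MEM needs rd=1 wr=1: ok; after: ALU=2 MUL=0 MEM=1 BR=0, R=2, W=1
[5] ALU needs rd=2 wr=1: WAW; after: ALU=2 MUL=0 MEM=1 BR=0, R=2, W=1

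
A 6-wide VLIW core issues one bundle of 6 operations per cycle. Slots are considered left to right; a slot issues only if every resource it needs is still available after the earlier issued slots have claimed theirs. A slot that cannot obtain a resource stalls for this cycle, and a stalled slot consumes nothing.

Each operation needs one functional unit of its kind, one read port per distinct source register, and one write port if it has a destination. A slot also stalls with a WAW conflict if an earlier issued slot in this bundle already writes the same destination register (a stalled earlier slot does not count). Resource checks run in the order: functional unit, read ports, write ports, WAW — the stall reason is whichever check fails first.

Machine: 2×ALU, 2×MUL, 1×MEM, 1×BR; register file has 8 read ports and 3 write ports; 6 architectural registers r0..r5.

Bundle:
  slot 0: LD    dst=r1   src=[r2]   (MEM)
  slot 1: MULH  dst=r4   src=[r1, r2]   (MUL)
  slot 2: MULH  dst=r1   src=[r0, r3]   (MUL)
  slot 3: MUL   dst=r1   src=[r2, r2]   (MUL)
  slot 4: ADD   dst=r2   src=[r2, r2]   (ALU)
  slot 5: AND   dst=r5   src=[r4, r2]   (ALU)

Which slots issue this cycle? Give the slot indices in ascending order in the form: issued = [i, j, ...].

  0. MEM→r1 ⇒ go  {2A/2Mu/0Ld/1B | 7r 2w}
  1. MUL→r4 ⇒ go  {2A/1Mu/0Ld/1B | 5r 1w}
  2. MUL→r1 ⇒ no(WAW)  {2A/1Mu/0Ld/1B | 5r 1w}
  3. MUL→r1 ⇒ no(WAW)  {2A/1Mu/0Ld/1B | 5r 1w}
  4. ALU→r2 ⇒ go  {1A/1Mu/0Ld/1B | 4r 0w}
  5. ALU→r5 ⇒ no(WR_PORT)  {1A/1Mu/0Ld/1B | 4r 0w}

issued = [0, 1, 4]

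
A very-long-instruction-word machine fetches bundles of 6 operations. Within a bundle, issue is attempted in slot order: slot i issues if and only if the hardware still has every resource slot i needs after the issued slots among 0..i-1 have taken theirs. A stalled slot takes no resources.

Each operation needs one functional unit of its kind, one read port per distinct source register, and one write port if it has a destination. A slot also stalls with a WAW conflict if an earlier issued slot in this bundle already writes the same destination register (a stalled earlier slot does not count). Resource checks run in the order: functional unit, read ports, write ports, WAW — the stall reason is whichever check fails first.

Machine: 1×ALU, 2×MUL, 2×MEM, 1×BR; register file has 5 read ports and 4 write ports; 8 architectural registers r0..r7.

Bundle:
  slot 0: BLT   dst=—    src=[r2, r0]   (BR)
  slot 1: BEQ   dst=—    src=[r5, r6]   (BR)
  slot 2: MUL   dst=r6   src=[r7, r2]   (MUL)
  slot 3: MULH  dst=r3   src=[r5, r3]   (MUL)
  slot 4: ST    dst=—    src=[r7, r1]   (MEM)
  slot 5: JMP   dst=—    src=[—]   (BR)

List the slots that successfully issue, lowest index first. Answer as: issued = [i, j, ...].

slot 0 (BR): ISSUE — free A1,Mu2,Ld2,B0 rp3 wp4
slot 1 (BR): stall FU — free A1,Mu2,Ld2,B0 rp3 wp4
slot 2 (MUL): ISSUE — free A1,Mu1,Ld2,B0 rp1 wp3
slot 3 (MUL): stall RD_PORT — free A1,Mu1,Ld2,B0 rp1 wp3
slot 4 (MEM): stall RD_PORT — free A1,Mu1,Ld2,B0 rp1 wp3
slot 5 (BR): stall FU — free A1,Mu1,Ld2,B0 rp1 wp3

issued = [0, 2]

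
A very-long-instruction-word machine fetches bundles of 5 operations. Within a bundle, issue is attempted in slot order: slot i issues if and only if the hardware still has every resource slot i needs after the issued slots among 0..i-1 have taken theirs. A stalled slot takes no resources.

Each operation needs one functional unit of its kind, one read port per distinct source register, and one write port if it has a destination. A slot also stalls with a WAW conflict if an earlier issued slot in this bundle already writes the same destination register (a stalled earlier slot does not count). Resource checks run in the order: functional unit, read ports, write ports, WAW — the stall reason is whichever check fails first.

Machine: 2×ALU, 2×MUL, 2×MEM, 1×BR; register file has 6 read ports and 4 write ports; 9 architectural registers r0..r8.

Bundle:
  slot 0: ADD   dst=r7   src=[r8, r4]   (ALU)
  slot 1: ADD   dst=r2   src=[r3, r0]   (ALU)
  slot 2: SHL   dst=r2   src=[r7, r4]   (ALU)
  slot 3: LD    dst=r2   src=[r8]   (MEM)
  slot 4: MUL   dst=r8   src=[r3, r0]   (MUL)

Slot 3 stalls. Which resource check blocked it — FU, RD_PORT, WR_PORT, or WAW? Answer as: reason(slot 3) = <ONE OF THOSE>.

reason(slot 3) = WAW

[0] ALU needs rd=2 wr=1: ok; after: ALU=1 MUL=2 MEM=2 BR=1, R=4, W=3
[1] ALU needs rd=2 wr=1: ok; after: ALU=0 MUL=2 MEM=2 BR=1, R=2, W=2
[2] ALU needs rd=2 wr=1: FU; after: ALU=0 MUL=2 MEM=2 BR=1, R=2, W=2
[3] MEM needs rd=1 wr=1: WAW; after: ALU=0 MUL=2 MEM=2 BR=1, R=2, W=2
[4] MUL needs rd=2 wr=1: ok; after: ALU=0 MUL=1 MEM=2 BR=1, R=0, W=1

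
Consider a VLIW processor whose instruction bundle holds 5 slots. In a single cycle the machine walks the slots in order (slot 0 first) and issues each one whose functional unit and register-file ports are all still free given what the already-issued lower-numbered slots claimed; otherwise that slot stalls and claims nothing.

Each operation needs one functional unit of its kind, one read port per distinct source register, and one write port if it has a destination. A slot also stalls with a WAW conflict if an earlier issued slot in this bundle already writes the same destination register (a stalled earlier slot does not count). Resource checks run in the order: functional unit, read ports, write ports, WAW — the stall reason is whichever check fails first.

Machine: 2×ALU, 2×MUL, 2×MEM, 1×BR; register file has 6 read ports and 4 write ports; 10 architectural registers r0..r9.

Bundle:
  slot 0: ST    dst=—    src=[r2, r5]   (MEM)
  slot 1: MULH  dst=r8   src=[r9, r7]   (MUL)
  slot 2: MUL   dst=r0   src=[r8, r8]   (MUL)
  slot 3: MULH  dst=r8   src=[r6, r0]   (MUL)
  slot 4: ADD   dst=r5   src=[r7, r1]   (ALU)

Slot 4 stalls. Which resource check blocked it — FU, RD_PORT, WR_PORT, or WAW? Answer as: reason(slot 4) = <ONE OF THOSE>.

[0] MEM needs rd=2 wr=0: ok; after: ALU=2 MUL=2 MEM=1 BR=1, R=4, W=4
[1] MUL needs rd=2 wr=1: ok; after: ALU=2 MUL=1 MEM=1 BR=1, R=2, W=3
[2] MUL needs rd=1 wr=1: ok; after: ALU=2 MUL=0 MEM=1 BR=1, R=1, W=2
[3] MUL needs rd=2 wr=1: FU; after: ALU=2 MUL=0 MEM=1 BR=1, R=1, W=2
[4] ALU needs rd=2 wr=1: RD_PORT; after: ALU=2 MUL=0 MEM=1 BR=1, R=1, W=2

reason(slot 4) = RD_PORT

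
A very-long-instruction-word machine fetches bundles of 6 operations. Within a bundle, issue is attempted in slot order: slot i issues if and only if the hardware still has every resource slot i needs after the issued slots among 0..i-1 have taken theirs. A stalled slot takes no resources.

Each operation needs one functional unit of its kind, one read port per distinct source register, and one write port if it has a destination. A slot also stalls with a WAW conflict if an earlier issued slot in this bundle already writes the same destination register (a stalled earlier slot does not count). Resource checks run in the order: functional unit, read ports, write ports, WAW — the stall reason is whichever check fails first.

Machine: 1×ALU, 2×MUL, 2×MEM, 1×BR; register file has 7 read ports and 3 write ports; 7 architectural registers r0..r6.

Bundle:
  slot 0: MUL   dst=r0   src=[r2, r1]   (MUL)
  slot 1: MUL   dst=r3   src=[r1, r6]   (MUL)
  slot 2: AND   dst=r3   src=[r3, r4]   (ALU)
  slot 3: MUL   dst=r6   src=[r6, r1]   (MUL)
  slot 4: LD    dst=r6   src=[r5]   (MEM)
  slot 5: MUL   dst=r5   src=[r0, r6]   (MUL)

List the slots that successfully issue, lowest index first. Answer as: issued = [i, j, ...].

(0) want 1×MUL +2rd +1wr — yes → AL1|MU1|ME2|BR1|rd5|wr2
(1) want 1×MUL +2rd +1wr — yes → AL1|MU0|ME2|BR1|rd3|wr1
(2) want 1×ALU +2rd +1wr — WAW → AL1|MU0|ME2|BR1|rd3|wr1
(3) want 1×MUL +2rd +1wr — FU → AL1|MU0|ME2|BR1|rd3|wr1
(4) want 1×MEM +1rd +1wr — yes → AL1|MU0|ME1|BR1|rd2|wr0
(5) want 1×MUL +2rd +1wr — FU → AL1|MU0|ME1|BR1|rd2|wr0

issued = [0, 1, 4]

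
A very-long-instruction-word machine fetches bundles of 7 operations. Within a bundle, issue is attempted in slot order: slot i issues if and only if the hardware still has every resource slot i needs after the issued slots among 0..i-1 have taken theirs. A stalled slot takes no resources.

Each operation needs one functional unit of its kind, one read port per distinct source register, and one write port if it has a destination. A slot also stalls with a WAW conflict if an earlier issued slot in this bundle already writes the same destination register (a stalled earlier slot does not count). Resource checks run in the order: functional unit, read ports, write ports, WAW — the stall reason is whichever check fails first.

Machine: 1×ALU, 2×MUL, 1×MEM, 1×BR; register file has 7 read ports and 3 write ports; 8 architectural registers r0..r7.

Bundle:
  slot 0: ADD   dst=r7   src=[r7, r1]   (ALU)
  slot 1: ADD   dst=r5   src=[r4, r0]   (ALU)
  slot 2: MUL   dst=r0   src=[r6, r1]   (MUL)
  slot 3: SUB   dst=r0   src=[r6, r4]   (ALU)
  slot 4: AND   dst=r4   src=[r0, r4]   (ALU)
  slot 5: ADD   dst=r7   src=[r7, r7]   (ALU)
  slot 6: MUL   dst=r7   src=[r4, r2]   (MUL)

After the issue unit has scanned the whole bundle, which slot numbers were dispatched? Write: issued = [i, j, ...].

issued = [0, 2]

slot 0 (ALU): ISSUE — free A0,Mu2,Ld1,B1 rp5 wp2
slot 1 (ALU): stall FU — free A0,Mu2,Ld1,B1 rp5 wp2
slot 2 (MUL): ISSUE — free A0,Mu1,Ld1,B1 rp3 wp1
slot 3 (ALU): stall FU — free A0,Mu1,Ld1,B1 rp3 wp1
slot 4 (ALU): stall FU — free A0,Mu1,Ld1,B1 rp3 wp1
slot 5 (ALU): stall FU — free A0,Mu1,Ld1,B1 rp3 wp1
slot 6 (MUL): stall WAW — free A0,Mu1,Ld1,B1 rp3 wp1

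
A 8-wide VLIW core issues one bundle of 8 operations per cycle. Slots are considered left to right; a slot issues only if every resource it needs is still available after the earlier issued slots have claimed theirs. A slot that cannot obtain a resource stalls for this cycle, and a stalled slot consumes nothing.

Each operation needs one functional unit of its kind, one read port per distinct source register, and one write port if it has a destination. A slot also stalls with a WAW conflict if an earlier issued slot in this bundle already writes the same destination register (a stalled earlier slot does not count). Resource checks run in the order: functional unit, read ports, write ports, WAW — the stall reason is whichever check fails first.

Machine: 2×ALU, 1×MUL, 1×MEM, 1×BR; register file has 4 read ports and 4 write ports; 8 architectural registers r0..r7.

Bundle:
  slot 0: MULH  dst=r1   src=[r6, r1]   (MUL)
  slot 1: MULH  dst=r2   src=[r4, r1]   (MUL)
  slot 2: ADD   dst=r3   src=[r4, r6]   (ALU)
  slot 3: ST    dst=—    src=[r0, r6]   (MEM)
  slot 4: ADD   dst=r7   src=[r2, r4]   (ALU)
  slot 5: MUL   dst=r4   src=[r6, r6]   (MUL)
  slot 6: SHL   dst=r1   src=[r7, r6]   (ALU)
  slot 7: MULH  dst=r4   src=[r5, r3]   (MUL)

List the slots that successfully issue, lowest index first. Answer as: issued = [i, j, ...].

issued = [0, 2]

  0. MUL→r1 ⇒ go  {2A/0Mu/1Ld/1B | 2r 3w}
  1. MUL→r2 ⇒ no(FU)  {2A/0Mu/1Ld/1B | 2r 3w}
  2. ALU→r3 ⇒ go  {1A/0Mu/1Ld/1B | 0r 2w}
  3. MEM ⇒ no(RD_PORT)  {1A/0Mu/1Ld/1B | 0r 2w}
  4. ALU→r7 ⇒ no(RD_PORT)  {1A/0Mu/1Ld/1B | 0r 2w}
  5. MUL→r4 ⇒ no(FU)  {1A/0Mu/1Ld/1B | 0r 2w}
  6. ALU→r1 ⇒ no(RD_PORT)  {1A/0Mu/1Ld/1B | 0r 2w}
  7. MUL→r4 ⇒ no(FU)  {1A/0Mu/1Ld/1B | 0r 2w}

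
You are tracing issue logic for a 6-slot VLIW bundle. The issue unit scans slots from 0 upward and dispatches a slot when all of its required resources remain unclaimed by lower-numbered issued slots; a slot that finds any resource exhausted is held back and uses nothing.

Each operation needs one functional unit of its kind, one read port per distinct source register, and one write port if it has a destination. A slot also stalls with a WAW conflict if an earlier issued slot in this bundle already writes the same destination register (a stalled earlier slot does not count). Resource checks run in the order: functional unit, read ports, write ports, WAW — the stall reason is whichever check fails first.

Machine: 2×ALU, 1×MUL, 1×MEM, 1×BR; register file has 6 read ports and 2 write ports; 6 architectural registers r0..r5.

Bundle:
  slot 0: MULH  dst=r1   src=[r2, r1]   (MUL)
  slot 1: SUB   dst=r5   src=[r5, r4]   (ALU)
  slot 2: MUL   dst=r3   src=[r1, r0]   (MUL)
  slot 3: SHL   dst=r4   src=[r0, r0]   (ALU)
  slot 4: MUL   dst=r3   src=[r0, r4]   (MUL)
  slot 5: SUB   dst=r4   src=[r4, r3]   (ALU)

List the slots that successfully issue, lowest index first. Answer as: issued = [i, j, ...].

issued = [0, 1]

  0. MUL→r1 ⇒ go  {2A/0Mu/1Ld/1B | 4r 1w}
  1. ALU→r5 ⇒ go  {1A/0Mu/1Ld/1B | 2r 0w}
  2. MUL→r3 ⇒ no(FU)  {1A/0Mu/1Ld/1B | 2r 0w}
  3. ALU→r4 ⇒ no(WR_PORT)  {1A/0Mu/1Ld/1B | 2r 0w}
  4. MUL→r3 ⇒ no(FU)  {1A/0Mu/1Ld/1B | 2r 0w}
  5. ALU→r4 ⇒ no(WR_PORT)  {1A/0Mu/1Ld/1B | 2r 0w}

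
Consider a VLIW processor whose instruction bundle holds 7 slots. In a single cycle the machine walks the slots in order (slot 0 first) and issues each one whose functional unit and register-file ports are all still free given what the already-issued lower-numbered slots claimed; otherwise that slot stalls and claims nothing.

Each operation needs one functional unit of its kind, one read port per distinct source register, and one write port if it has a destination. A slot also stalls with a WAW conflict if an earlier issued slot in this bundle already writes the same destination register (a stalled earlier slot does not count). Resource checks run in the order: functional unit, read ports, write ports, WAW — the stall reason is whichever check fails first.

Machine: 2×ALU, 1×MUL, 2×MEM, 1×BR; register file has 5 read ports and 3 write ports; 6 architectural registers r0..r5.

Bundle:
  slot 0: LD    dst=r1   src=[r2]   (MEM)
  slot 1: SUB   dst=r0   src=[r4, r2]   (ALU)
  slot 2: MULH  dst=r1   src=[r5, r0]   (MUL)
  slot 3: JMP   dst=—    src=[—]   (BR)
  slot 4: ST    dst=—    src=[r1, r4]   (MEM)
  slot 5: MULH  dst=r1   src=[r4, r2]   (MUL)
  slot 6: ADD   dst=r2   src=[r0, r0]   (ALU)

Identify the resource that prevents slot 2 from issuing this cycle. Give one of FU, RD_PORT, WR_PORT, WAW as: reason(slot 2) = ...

  0. MEM→r1 ⇒ go  {2A/1Mu/1Ld/1B | 4r 2w}
  1. ALU→r0 ⇒ go  {1A/1Mu/1Ld/1B | 2r 1w}
  2. MUL→r1 ⇒ no(WAW)  {1A/1Mu/1Ld/1B | 2r 1w}
  3. BR ⇒ go  {1A/1Mu/1Ld/0B | 2r 1w}
  4. MEM ⇒ go  {1A/1Mu/0Ld/0B | 0r 1w}
  5. MUL→r1 ⇒ no(RD_PORT)  {1A/1Mu/0Ld/0B | 0r 1w}
  6. ALU→r2 ⇒ no(RD_PORT)  {1A/1Mu/0Ld/0B | 0r 1w}

reason(slot 2) = WAW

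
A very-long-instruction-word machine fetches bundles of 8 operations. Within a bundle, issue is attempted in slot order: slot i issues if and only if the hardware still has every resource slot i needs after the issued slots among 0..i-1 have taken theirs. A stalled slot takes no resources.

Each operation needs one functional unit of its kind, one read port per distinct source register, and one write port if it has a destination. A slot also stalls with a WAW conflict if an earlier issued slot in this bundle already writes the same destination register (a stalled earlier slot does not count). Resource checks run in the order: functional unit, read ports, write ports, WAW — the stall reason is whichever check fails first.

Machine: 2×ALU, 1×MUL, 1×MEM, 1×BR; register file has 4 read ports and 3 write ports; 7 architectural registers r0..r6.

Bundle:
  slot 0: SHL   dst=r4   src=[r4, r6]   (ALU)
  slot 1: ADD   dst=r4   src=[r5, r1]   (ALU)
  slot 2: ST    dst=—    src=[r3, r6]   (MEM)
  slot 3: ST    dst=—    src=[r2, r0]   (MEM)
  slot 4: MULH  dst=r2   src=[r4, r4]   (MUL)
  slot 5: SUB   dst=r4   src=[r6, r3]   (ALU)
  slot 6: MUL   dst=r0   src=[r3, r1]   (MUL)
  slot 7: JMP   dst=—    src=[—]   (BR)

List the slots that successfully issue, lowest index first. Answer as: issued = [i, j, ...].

(0) want 1×ALU +2rd +1wr — yes → AL1|MU1|ME1|BR1|rd2|wr2
(1) want 1×ALU +2rd +1wr — WAW → AL1|MU1|ME1|BR1|rd2|wr2
(2) want 1×MEM +2rd +0wr — yes → AL1|MU1|ME0|BR1|rd0|wr2
(3) want 1×MEM +2rd +0wr — FU → AL1|MU1|ME0|BR1|rd0|wr2
(4) want 1×MUL +1rd +1wr — RD_PORT → AL1|MU1|ME0|BR1|rd0|wr2
(5) want 1×ALU +2rd +1wr — RD_PORT → AL1|MU1|ME0|BR1|rd0|wr2
(6) want 1×MUL +2rd +1wr — RD_PORT → AL1|MU1|ME0|BR1|rd0|wr2
(7) want 1×BR +0rd +0wr — yes → AL1|MU1|ME0|BR0|rd0|wr2

issued = [0, 2, 7]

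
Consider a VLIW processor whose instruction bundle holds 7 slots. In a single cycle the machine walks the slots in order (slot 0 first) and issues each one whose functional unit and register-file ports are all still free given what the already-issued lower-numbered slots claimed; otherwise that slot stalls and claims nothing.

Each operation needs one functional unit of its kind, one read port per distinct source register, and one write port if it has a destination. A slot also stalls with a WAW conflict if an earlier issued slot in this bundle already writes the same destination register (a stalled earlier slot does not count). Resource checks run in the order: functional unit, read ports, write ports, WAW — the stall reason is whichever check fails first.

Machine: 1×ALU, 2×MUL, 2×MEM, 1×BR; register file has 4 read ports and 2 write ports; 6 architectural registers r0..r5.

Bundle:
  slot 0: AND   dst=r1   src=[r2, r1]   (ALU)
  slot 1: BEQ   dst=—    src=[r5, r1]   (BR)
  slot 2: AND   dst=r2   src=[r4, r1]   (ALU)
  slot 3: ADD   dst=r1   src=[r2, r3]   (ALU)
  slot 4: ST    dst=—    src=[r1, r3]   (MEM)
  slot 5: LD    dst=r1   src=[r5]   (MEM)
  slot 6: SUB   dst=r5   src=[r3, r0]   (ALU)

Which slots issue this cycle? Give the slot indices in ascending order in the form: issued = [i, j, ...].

(0) want 1×ALU +2rd +1wr — yes → AL0|MU2|ME2|BR1|rd2|wr1
(1) want 1×BR +2rd +0wr — yes → AL0|MU2|ME2|BR0|rd0|wr1
(2) want 1×ALU +2rd +1wr — FU → AL0|MU2|ME2|BR0|rd0|wr1
(3) want 1×ALU +2rd +1wr — FU → AL0|MU2|ME2|BR0|rd0|wr1
(4) want 1×MEM +2rd +0wr — RD_PORT → AL0|MU2|ME2|BR0|rd0|wr1
(5) want 1×MEM +1rd +1wr — RD_PORT → AL0|MU2|ME2|BR0|rd0|wr1
(6) want 1×ALU +2rd +1wr — FU → AL0|MU2|ME2|BR0|rd0|wr1

issued = [0, 1]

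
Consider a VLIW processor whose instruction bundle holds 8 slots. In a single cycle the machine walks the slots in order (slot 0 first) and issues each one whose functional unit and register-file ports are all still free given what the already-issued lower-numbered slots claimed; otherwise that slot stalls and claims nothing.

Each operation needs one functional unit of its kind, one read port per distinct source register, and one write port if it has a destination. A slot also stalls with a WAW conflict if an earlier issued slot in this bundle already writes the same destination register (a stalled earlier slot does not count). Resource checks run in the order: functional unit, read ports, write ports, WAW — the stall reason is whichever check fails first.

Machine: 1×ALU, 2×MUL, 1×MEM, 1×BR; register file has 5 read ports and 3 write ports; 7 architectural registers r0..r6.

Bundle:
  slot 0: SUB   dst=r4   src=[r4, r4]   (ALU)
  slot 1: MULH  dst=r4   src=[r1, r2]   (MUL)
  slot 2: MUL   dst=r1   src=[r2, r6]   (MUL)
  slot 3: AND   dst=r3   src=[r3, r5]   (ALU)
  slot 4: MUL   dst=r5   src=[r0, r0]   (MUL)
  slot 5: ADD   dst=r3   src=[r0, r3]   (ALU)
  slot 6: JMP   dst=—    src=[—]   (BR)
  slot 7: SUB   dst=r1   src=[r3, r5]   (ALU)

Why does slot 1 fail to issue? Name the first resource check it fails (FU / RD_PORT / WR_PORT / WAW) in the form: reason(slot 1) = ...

reason(slot 1) = WAW

  0. ALU→r4 ⇒ go  {0A/2Mu/1Ld/1B | 4r 2w}
  1. MUL→r4 ⇒ no(WAW)  {0A/2Mu/1Ld/1B | 4r 2w}
  2. MUL→r1 ⇒ go  {0A/1Mu/1Ld/1B | 2r 1w}
  3. ALU→r3 ⇒ no(FU)  {0A/1Mu/1Ld/1B | 2r 1w}
  4. MUL→r5 ⇒ go  {0A/0Mu/1Ld/1B | 1r 0w}
  5. ALU→r3 ⇒ no(FU)  {0A/0Mu/1Ld/1B | 1r 0w}
  6. BR ⇒ go  {0A/0Mu/1Ld/0B | 1r 0w}
  7. ALU→r1 ⇒ no(FU)  {0A/0Mu/1Ld/0B | 1r 0w}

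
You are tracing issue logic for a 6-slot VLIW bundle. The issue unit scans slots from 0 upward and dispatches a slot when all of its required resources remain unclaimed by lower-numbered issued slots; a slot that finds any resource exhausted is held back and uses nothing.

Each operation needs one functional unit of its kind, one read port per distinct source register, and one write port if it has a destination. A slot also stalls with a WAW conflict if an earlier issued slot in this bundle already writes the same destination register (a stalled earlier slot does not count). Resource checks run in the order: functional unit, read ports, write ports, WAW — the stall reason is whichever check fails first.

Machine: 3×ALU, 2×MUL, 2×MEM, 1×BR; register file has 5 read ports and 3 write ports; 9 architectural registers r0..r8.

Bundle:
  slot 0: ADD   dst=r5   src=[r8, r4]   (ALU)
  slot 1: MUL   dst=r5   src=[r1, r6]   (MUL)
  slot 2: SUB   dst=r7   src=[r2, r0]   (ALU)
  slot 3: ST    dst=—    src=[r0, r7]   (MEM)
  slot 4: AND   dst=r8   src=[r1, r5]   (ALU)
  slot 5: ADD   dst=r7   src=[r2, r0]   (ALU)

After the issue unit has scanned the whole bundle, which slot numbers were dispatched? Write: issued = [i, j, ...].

#0 ALU src=r8,r4 dispatched  <A:2 Mu:2 Ld:2 B:1 rd:3 wr:2>
#1 MUL src=r1,r6 held:WAW  <A:2 Mu:2 Ld:2 B:1 rd:3 wr:2>
#2 ALU src=r2,r0 dispatched  <A:1 Mu:2 Ld:2 B:1 rd:1 wr:1>
#3 MEM src=r0,r7 held:RD_PORT  <A:1 Mu:2 Ld:2 B:1 rd:1 wr:1>
#4 ALU src=r1,r5 held:RD_PORT  <A:1 Mu:2 Ld:2 B:1 rd:1 wr:1>
#5 ALU src=r2,r0 held:RD_PORT  <A:1 Mu:2 Ld:2 B:1 rd:1 wr:1>

issued = [0, 2]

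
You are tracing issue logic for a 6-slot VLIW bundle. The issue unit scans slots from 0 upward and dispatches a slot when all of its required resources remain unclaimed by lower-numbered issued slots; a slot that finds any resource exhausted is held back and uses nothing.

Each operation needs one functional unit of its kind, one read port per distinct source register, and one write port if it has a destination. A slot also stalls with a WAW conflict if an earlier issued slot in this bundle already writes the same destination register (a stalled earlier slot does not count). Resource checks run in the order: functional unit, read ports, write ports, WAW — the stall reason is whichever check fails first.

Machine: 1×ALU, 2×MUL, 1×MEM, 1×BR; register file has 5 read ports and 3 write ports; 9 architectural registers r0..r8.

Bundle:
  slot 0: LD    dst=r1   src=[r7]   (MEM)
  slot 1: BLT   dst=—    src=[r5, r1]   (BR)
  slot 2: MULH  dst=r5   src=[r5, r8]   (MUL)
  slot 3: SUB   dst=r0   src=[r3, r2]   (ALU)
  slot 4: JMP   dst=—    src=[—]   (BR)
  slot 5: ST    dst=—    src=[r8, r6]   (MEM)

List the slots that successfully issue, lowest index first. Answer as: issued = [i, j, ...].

#0 MEM src=r7 dispatched  <A:1 Mu:2 Ld:0 B:1 rd:4 wr:2>
#1 BR src=r5,r1 dispatched  <A:1 Mu:2 Ld:0 B:0 rd:2 wr:2>
#2 MUL src=r5,r8 dispatched  <A:1 Mu:1 Ld:0 B:0 rd:0 wr:1>
#3 ALU src=r3,r2 held:RD_PORT  <A:1 Mu:1 Ld:0 B:0 rd:0 wr:1>
#4 BR src=- held:FU  <A:1 Mu:1 Ld:0 B:0 rd:0 wr:1>
#5 MEM src=r8,r6 held:FU  <A:1 Mu:1 Ld:0 B:0 rd:0 wr:1>

issued = [0, 1, 2]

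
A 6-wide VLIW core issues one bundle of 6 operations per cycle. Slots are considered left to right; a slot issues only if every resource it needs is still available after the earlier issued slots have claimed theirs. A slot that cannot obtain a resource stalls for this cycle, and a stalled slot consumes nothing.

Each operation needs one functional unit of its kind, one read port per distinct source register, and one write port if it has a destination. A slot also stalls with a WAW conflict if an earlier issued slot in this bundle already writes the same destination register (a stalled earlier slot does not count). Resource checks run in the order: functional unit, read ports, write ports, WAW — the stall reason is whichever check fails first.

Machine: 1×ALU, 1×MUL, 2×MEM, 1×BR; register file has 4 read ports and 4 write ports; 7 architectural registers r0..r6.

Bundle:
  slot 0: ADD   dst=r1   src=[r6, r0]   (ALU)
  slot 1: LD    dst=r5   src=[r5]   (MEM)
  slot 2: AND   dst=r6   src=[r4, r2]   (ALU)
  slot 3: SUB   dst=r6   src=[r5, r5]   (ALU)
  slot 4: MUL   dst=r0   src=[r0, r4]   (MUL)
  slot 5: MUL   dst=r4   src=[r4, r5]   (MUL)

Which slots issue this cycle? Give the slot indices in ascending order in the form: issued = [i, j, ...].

[0] ALU needs rd=2 wr=1: ok; after: ALU=0 MUL=1 MEM=2 BR=1, R=2, W=3
[1] MEM needs rd=1 wr=1: ok; after: ALU=0 MUL=1 MEM=1 BR=1, R=1, W=2
[2] ALU needs rd=2 wr=1: FU; after: ALU=0 MUL=1 MEM=1 BR=1, R=1, W=2
[3] ALU needs rd=1 wr=1: FU; after: ALU=0 MUL=1 MEM=1 BR=1, R=1, W=2
[4] MUL needs rd=2 wr=1: RD_PORT; after: ALU=0 MUL=1 MEM=1 BR=1, R=1, W=2
[5] MUL needs rd=2 wr=1: RD_PORT; after: ALU=0 MUL=1 MEM=1 BR=1, R=1, W=2

issued = [0, 1]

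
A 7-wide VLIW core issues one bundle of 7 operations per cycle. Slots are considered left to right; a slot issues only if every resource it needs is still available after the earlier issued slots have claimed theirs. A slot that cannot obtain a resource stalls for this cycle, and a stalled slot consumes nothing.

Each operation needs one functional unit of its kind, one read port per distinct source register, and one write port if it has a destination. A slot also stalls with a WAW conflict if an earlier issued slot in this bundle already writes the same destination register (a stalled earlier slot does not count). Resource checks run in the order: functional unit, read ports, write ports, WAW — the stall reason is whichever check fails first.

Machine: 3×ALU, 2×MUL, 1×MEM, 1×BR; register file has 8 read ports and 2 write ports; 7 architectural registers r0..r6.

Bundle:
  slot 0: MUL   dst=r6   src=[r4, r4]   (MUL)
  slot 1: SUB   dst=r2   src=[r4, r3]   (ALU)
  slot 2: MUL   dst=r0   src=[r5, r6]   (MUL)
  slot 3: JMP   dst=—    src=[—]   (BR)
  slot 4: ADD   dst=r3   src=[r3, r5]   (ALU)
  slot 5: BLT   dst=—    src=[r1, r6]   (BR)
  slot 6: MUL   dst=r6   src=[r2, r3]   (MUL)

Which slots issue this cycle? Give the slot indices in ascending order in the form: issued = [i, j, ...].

#0 MUL src=r4,r4 dispatched  <A:3 Mu:1 Ld:1 B:1 rd:7 wr:1>
#1 ALU src=r4,r3 dispatched  <A:2 Mu:1 Ld:1 B:1 rd:5 wr:0>
#2 MUL src=r5,r6 held:WR_PORT  <A:2 Mu:1 Ld:1 B:1 rd:5 wr:0>
#3 BR src=- dispatched  <A:2 Mu:1 Ld:1 B:0 rd:5 wr:0>
#4 ALU src=r3,r5 held:WR_PORT  <A:2 Mu:1 Ld:1 B:0 rd:5 wr:0>
#5 BR src=r1,r6 held:FU  <A:2 Mu:1 Ld:1 B:0 rd:5 wr:0>
#6 MUL src=r2,r3 held:WR_PORT  <A:2 Mu:1 Ld:1 B:0 rd:5 wr:0>

issued = [0, 1, 3]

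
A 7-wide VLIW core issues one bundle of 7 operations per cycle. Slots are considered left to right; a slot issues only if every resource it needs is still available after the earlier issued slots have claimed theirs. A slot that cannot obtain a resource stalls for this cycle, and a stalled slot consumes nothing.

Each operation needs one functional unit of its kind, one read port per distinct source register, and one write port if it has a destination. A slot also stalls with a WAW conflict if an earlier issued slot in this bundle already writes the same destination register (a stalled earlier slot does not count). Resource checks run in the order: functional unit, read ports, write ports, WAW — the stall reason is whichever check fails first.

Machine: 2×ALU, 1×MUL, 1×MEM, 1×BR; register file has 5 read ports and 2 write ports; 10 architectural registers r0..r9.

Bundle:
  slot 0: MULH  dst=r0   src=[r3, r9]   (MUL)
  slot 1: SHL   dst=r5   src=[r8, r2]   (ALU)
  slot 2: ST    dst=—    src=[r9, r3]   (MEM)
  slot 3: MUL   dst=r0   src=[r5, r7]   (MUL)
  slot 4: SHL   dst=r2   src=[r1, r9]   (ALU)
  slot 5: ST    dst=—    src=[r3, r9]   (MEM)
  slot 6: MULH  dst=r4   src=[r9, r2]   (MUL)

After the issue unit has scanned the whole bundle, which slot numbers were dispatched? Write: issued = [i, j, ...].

issued = [0, 1]

(0) want 1×MUL +2rd +1wr — yes → AL2|MU0|ME1|BR1|rd3|wr1
(1) want 1×ALU +2rd +1wr — yes → AL1|MU0|ME1|BR1|rd1|wr0
(2) want 1×MEM +2rd +0wr — RD_PORT → AL1|MU0|ME1|BR1|rd1|wr0
(3) want 1×MUL +2rd +1wr — FU → AL1|MU0|ME1|BR1|rd1|wr0
(4) want 1×ALU +2rd +1wr — RD_PORT → AL1|MU0|ME1|BR1|rd1|wr0
(5) want 1×MEM +2rd +0wr — RD_PORT → AL1|MU0|ME1|BR1|rd1|wr0
(6) want 1×MUL +2rd +1wr — FU → AL1|MU0|ME1|BR1|rd1|wr0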